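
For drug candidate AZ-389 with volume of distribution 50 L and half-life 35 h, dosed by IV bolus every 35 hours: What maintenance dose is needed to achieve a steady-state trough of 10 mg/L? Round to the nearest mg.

τ/t½ = 35/35 ≈ 1, so f = (1/2)^(35/35) ≈ 0.500000.
Cmin,ss = (D/Vd)·f/(1−f), so D = Cmin,ss·Vd·(1−f)/f.
D = 10 × 50 × (1−f)/f ≈ 10 × 50 × 1.00000 ≈ 500.00 mg.

500 mg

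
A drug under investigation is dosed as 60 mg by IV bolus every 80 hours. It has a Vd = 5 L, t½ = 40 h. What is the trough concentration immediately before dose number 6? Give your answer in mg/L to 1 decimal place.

4.0 mg/L

f = (1/2)^(τ/t½) = (1/2)^(80/40) ≈ 0.2500.
C₀ = D/Vd = 60/5 ≈ 12.000 mg/L.
Before the 6th dose, 5 doses have been given. Superposition: Cmin = C₀·(f + f² + … + f^5).
≈ 12.000 × (0.2500 + 0.0625 + 0.0156 + 0.0039 + 0.0010) ≈ 12.000 × 0.3330 ≈ 3.996 mg/L.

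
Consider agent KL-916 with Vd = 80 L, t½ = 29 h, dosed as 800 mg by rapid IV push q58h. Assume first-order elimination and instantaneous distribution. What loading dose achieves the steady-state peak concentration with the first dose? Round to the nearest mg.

1067 mg

f = (1/2)^(58/29) ≈ 0.250000; accumulation ratio R = 1/(1−f) ≈ 1.33333.
Loading dose to hit Cmax,ss on first dose: D_load = D_maint·R ≈ 800 × 1.33333 ≈ 1066.66 mg.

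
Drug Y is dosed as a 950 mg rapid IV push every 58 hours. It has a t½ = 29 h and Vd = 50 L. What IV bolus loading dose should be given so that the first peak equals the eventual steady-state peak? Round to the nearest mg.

f = (1/2)^(58/29) ≈ 0.250000; accumulation ratio R = 1/(1−f) ≈ 1.33333.
Loading dose to hit Cmax,ss on first dose: D_load = D_maint·R ≈ 950 × 1.33333 ≈ 1266.66 mg.

1267 mg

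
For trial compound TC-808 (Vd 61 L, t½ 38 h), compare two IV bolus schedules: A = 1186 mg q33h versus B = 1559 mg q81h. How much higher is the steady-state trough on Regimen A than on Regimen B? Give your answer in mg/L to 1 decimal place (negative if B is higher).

16.0 mg/L

Regimen A: f = (1/2)^(33/38) ≈ 0.5477; Cmin,ss = (1186/61)·f/(1−f) ≈ 23.543 mg/L.
Regimen B: f = (1/2)^(81/38) ≈ 0.2282; Cmin,ss = (1559/61)·f/(1−f) ≈ 7.557 mg/L.
Difference ≈ 23.543 − 7.557 ≈ 15.986 mg/L.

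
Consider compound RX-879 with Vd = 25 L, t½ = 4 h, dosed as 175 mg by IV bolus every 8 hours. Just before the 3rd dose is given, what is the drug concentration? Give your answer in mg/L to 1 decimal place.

f = (1/2)^(τ/t½) = (1/2)^(8/4) ≈ 0.2500.
C₀ = D/Vd = 175/25 ≈ 7.000 mg/L.
Before the 3rd dose, 2 doses have been given. Superposition: Cmin = C₀·(f + f²).
≈ 7.000 × (0.2500 + 0.0625) ≈ 7.000 × 0.3125 ≈ 2.188 mg/L.

2.2 mg/L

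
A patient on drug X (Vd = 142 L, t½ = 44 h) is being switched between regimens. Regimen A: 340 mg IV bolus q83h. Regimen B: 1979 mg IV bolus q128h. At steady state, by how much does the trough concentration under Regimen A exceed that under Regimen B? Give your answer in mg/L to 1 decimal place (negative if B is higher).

Regimen A: f = (1/2)^(83/44) ≈ 0.2705; Cmin,ss = (340/142)·f/(1−f) ≈ 0.888 mg/L.
Regimen B: f = (1/2)^(128/44) ≈ 0.1331; Cmin,ss = (1979/142)·f/(1−f) ≈ 2.140 mg/L.
Difference ≈ 0.888 − 2.140 ≈ -1.252 mg/L.

-1.3 mg/L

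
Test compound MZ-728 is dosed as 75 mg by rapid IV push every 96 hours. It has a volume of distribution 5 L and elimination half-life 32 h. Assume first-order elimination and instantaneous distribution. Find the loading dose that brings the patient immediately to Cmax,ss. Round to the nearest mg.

f = (1/2)^(96/32) ≈ 0.125000; accumulation ratio R = 1/(1−f) ≈ 1.14286.
Loading dose to hit Cmax,ss on first dose: D_load = D_maint·R ≈ 75 × 1.14286 ≈ 85.71 mg.

86 mg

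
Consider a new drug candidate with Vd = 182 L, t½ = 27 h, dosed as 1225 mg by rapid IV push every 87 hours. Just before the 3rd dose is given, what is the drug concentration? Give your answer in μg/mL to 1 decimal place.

f = (1/2)^(τ/t½) = (1/2)^(87/27) ≈ 0.1072.
C₀ = D/Vd = 1225/182 ≈ 6.731 μg/mL.
Before the 3rd dose, 2 doses have been given. Superposition: Cmin = C₀·(f + f²).
≈ 6.731 × (0.1072 + 0.0115) ≈ 6.731 × 0.1187 ≈ 0.799 μg/mL.

0.8 μg/mL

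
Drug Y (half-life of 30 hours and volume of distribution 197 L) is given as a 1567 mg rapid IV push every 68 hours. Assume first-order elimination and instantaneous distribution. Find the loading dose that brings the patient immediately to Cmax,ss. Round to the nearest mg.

1978 mg

f = (1/2)^(68/30) ≈ 0.207809; accumulation ratio R = 1/(1−f) ≈ 1.26232.
Loading dose to hit Cmax,ss on first dose: D_load = D_maint·R ≈ 1567 × 1.26232 ≈ 1978.06 mg.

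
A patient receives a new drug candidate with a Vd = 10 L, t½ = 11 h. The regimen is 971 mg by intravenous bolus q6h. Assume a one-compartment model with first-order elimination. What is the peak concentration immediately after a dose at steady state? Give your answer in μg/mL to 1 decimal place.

308.4 μg/mL

Over one 6-h interval, 6/11 ≈ 0.54545 half-lives elapse, leaving f ≈ 0.6852 of each dose.
At steady state, accumulation factor R = 1/(1 − e^(−kτ)) ≈ 3.1766.
Single-dose peak C₀ = D/Vd = 971/10 ≈ 97.100 μg/mL.
Steady-state peak Cmax,ss = C₀·R ≈ 97.100 × 3.1766 ≈ 308.448 μg/mL.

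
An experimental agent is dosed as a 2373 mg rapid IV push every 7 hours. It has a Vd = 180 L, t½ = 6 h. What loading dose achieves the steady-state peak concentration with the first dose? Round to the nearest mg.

4279 mg

f = (1/2)^(7/6) ≈ 0.445449; accumulation ratio R = 1/(1−f) ≈ 1.80326.
Loading dose to hit Cmax,ss on first dose: D_load = D_maint·R ≈ 2373 × 1.80326 ≈ 4279.14 mg.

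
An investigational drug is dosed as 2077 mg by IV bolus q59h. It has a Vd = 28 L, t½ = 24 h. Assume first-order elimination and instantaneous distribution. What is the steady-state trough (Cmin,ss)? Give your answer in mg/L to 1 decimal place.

k = ln2/t½ = ln2/24 ≈ 0.028881 h⁻¹; fraction remaining f = e^(−kτ) = e^(−0.028881×59) ≈ 0.1820.
Each bolus raises the concentration by D/Vd = 2077/28 ≈ 74.179 mg/L.
Steady-state trough Cmin,ss = C₀·f/(1−f) ≈ 74.179 × 0.1820/0.8180 ≈ 16.504 mg/L.

16.5 mg/L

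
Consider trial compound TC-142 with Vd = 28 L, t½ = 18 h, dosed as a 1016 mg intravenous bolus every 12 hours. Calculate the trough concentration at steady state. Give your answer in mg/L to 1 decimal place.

61.8 mg/L

τ/t½ = 12/18 ≈ 0.66667, so fraction remaining f = (1/2)^(12/18) ≈ 0.6300.
Single-dose peak C₀ = D/Vd = 1016/28 ≈ 36.286 mg/L.
Steady-state trough Cmin,ss = C₀·f/(1−f) ≈ 36.286 × 0.6300/0.3700 ≈ 61.784 mg/L.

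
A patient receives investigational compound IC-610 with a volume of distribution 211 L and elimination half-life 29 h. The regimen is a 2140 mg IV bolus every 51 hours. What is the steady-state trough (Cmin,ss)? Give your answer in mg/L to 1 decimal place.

4.3 mg/L

τ/t½ = 51/29 ≈ 1.7586, so fraction remaining f = (1/2)^(51/29) ≈ 0.2955.
Each bolus raises the concentration by D/Vd = 2140/211 ≈ 10.142 mg/L.
Steady-state trough Cmin,ss = C₀·f/(1−f) ≈ 10.142 × 0.2955/0.7045 ≈ 4.254 mg/L.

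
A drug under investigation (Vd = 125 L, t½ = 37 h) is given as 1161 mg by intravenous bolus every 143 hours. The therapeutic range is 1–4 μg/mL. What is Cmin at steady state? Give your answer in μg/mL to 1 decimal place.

0.7 μg/mL

Over one 143-h interval, 143/37 ≈ 3.8649 half-lives elapse, leaving f ≈ 0.0686 of each dose.
Each bolus raises the concentration by D/Vd = 1161/125 ≈ 9.288 μg/mL.
Steady-state trough Cmin,ss = C₀·f/(1−f) ≈ 9.288 × 0.0686/0.9314 ≈ 0.684 μg/mL.
Trough 0.7 μg/mL vs MEC 1 μg/mL: subtherapeutic.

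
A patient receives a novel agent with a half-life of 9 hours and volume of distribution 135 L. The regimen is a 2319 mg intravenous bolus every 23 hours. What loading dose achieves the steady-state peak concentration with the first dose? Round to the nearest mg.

f = (1/2)^(23/9) ≈ 0.170099; accumulation ratio R = 1/(1−f) ≈ 1.20496.
Loading dose to hit Cmax,ss on first dose: D_load = D_maint·R ≈ 2319 × 1.20496 ≈ 2794.30 mg.

2794 mg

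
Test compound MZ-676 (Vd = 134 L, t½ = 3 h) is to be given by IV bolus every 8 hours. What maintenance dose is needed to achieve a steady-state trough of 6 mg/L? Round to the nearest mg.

4301 mg

τ/t½ = 8/3 ≈ 2.6667, so f = (1/2)^(8/3) ≈ 0.157490.
Cmin,ss = (D/Vd)·f/(1−f), so D = Cmin,ss·Vd·(1−f)/f.
D = 6 × 134 × (1−f)/f ≈ 6 × 134 × 5.34961 ≈ 4301.09 mg.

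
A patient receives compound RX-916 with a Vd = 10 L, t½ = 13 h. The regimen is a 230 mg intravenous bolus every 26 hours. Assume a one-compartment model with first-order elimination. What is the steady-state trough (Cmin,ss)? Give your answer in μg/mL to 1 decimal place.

τ = 26 h = 2 half-lives, so f = (1/2)^2 = 0.25.
At steady state, R = 1/(1 − 0.25) = 4/3.
Single-dose peak C₀ = D/Vd = 230/10 = 23 μg/mL.
Steady-state peak Cmax,ss = C₀·R = 23 × 4/3 ≈ 30.667 μg/mL.
Steady-state trough Cmin,ss = Cmax,ss·f ≈ 30.667 × 0.25 ≈ 7.667 μg/mL.

7.7 μg/mL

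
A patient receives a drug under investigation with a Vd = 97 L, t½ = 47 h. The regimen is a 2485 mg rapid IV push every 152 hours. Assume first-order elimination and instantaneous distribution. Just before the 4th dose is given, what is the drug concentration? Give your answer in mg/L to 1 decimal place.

f = (1/2)^(τ/t½) = (1/2)^(152/47) ≈ 0.1063.
C₀ = D/Vd = 2485/97 ≈ 25.619 mg/L.
Before the 4th dose, 3 doses have been given. Superposition: Cmin = C₀·(f + f² + … + f^3).
≈ 25.619 × (0.1063 + 0.0113 + 0.0012) ≈ 25.619 × 0.1188 ≈ 3.044 mg/L.

3.0 mg/L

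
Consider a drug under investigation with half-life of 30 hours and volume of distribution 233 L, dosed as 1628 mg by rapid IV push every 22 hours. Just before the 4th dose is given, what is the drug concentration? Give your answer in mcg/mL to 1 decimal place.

8.3 mcg/mL

f = (1/2)^(τ/t½) = (1/2)^(22/30) ≈ 0.6015.
C₀ = D/Vd = 1628/233 ≈ 6.987 mcg/mL.
Before the 4th dose, 3 doses have been given. Superposition: Cmin = C₀·(f + f² + … + f^3).
≈ 6.987 × (0.6015 + 0.3618 + 0.2176) ≈ 6.987 × 1.1809 ≈ 8.251 mcg/mL.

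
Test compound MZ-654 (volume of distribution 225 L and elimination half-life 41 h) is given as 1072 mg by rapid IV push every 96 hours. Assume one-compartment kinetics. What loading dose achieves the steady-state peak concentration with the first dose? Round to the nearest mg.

f = (1/2)^(96/41) ≈ 0.197310; accumulation ratio R = 1/(1−f) ≈ 1.24581.
Loading dose to hit Cmax,ss on first dose: D_load = D_maint·R ≈ 1072 × 1.24581 ≈ 1335.51 mg.

1336 mg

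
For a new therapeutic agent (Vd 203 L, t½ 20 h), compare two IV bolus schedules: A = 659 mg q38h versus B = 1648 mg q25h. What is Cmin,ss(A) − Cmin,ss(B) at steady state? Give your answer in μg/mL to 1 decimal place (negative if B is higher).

-4.7 μg/mL

Regimen A: f = (1/2)^(38/20) ≈ 0.2679; Cmin,ss = (659/203)·f/(1−f) ≈ 1.188 μg/mL.
Regimen B: f = (1/2)^(25/20) ≈ 0.4204; Cmin,ss = (1648/203)·f/(1−f) ≈ 5.888 μg/mL.
Difference ≈ 1.188 − 5.888 ≈ -4.700 μg/mL.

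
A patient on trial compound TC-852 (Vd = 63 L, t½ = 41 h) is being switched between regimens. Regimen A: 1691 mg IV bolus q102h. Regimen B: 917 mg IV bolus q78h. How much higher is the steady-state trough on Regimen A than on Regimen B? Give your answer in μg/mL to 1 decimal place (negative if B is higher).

Regimen A: f = (1/2)^(102/41) ≈ 0.1783; Cmin,ss = (1691/63)·f/(1−f) ≈ 5.824 μg/mL.
Regimen B: f = (1/2)^(78/41) ≈ 0.2675; Cmin,ss = (917/63)·f/(1−f) ≈ 5.316 μg/mL.
Difference ≈ 5.824 − 5.316 ≈ 0.508 μg/mL.

0.5 μg/mL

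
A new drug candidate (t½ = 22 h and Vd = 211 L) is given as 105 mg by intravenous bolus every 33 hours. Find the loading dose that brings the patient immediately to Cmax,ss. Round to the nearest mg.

162 mg

f = (1/2)^(33/22) ≈ 0.353553; accumulation ratio R = 1/(1−f) ≈ 1.54692.
Loading dose to hit Cmax,ss on first dose: D_load = D_maint·R ≈ 105 × 1.54692 ≈ 162.43 mg.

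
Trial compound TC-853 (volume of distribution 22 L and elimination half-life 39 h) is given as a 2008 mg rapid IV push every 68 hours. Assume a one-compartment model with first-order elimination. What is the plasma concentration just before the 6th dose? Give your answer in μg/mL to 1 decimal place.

38.8 μg/mL

f = (1/2)^(τ/t½) = (1/2)^(68/39) ≈ 0.2986.
C₀ = D/Vd = 2008/22 ≈ 91.273 μg/mL.
Before the 6th dose, 5 doses have been given. Superposition: Cmin = C₀·(f + f² + … + f^5).
≈ 91.273 × (0.2986 + 0.0892 + 0.0266 + 0.0079 + 0.0024) ≈ 91.273 × 0.4247 ≈ 38.764 μg/mL.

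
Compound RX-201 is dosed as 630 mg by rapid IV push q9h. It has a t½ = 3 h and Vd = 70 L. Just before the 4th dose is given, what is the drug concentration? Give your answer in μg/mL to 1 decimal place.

1.3 μg/mL

f = (1/2)^(τ/t½) = (1/2)^(9/3) ≈ 0.1250.
C₀ = D/Vd = 630/70 ≈ 9.000 μg/mL.
Before the 4th dose, 3 doses have been given. Superposition: Cmin = C₀·(f + f² + … + f^3).
≈ 9.000 × (0.1250 + 0.0156 + 0.0020) ≈ 9.000 × 0.1426 ≈ 1.283 μg/mL.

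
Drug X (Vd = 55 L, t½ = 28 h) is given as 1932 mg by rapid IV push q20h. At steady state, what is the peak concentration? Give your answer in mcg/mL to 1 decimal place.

90.0 mcg/mL

k = ln2/t½ = ln2/28 ≈ 0.024755 h⁻¹; fraction remaining f = e^(−kτ) = e^(−0.024755×20) ≈ 0.6095.
Accumulation ratio R = 1/(1 − f) ≈ 1/0.3905 ≈ 2.5608.
Each bolus raises the concentration by D/Vd = 1932/55 ≈ 35.127 mcg/mL.
Steady-state peak Cmax,ss = C₀·R ≈ 35.127 × 2.5608 ≈ 89.953 mcg/mL.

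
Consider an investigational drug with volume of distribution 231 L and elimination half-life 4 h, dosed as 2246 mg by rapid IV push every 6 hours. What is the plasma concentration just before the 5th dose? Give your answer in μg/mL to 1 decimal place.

f = (1/2)^(τ/t½) = (1/2)^(6/4) ≈ 0.3536.
C₀ = D/Vd = 2246/231 ≈ 9.723 μg/mL.
Before the 5th dose, 4 doses have been given. Superposition: Cmin = C₀·(f + f² + … + f^4).
≈ 9.723 × (0.3536 + 0.1250 + 0.0442 + 0.0156) ≈ 9.723 × 0.5384 ≈ 5.235 μg/mL.

5.2 μg/mL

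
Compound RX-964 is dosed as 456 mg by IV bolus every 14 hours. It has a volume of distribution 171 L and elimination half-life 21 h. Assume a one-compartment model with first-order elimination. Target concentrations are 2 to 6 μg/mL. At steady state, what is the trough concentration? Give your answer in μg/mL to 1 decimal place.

4.5 μg/mL

τ/t½ = 14/21 ≈ 0.66667, so fraction remaining f = (1/2)^(14/21) ≈ 0.6300.
Accumulation ratio R = 1/(1 − f) ≈ 1/0.3700 ≈ 2.7027.
Each bolus raises the concentration by D/Vd = 456/171 ≈ 2.667 μg/mL.
Cmax,ss = C₀/(1 − f) ≈ 2.667/0.3700 ≈ 7.208 μg/mL.
Steady-state trough Cmin,ss = Cmax,ss·f ≈ 7.208 × 0.6300 ≈ 4.541 μg/mL.
Trough 4.5 μg/mL vs MEC 2 μg/mL: adequate.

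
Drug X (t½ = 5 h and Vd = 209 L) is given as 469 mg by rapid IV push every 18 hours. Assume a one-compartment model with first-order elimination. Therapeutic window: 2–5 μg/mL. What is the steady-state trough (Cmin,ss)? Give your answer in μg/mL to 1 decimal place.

Over one 18-h interval, 18/5 ≈ 3.6 half-lives elapse, leaving f ≈ 0.0825 of each dose.
Each bolus raises the concentration by D/Vd = 469/209 ≈ 2.244 μg/mL.
Steady-state trough Cmin,ss = C₀·f/(1−f) ≈ 2.244 × 0.0825/0.9175 ≈ 0.202 μg/mL.
Trough 0.2 μg/mL vs MEC 2 μg/mL: subtherapeutic.

0.2 μg/mL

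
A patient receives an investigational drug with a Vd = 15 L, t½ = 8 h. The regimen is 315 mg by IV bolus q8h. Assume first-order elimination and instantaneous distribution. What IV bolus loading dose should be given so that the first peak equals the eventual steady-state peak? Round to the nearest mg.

630 mg

f = (1/2)^(8/8) ≈ 0.500000; accumulation ratio R = 1/(1−f) ≈ 2.00000.
Loading dose to hit Cmax,ss on first dose: D_load = D_maint·R ≈ 315 × 2.00000 ≈ 630.00 mg.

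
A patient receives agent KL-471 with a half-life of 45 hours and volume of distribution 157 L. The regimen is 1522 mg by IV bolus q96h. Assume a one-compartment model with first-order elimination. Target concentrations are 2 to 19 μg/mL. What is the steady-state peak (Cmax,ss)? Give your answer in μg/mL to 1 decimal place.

k = ln2/t½ = ln2/45 ≈ 0.015403 h⁻¹; fraction remaining f = e^(−kτ) = e^(−0.015403×96) ≈ 0.2279.
At steady state, accumulation factor R = 1/(1 − e^(−kτ)) ≈ 1.2952.
Each bolus raises the concentration by D/Vd = 1522/157 ≈ 9.694 μg/mL.
Steady-state peak Cmax,ss = C₀·R ≈ 9.694 × 1.2952 ≈ 12.556 μg/mL.
Peak 12.6 μg/mL vs MTC 19 μg/mL: below toxic threshold.

12.6 μg/mL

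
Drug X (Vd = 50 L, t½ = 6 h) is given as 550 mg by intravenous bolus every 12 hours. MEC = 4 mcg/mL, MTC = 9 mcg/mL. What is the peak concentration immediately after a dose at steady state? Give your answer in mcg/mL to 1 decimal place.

The dosing interval is 2 half-lives, so f = 2^(−2) = 0.25.
At steady state, R = 1/(1 − 0.25) = 4/3.
Single-dose peak C₀ = D/Vd = 550/50 = 11 mcg/mL.
Steady-state peak Cmax,ss = C₀·R = 11 × 4/3 ≈ 14.667 mcg/mL.
Peak 14.7 mcg/mL vs MTC 9 mcg/mL: exceeds toxic threshold.

14.7 mcg/mL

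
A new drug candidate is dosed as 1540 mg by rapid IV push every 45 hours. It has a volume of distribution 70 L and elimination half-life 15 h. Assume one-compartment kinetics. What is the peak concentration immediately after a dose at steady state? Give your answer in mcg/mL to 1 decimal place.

25.1 mcg/mL

τ = 45 h = 3 half-lives, so f = (1/2)^3 = 0.125.
Accumulation ratio R = 1/(1 − f) = 1/0.875 = 8/7.
Single-dose peak C₀ = D/Vd = 1540/70 = 22 mcg/mL.
Steady-state peak Cmax,ss = C₀·R = 22 × 8/7 ≈ 25.143 mcg/mL.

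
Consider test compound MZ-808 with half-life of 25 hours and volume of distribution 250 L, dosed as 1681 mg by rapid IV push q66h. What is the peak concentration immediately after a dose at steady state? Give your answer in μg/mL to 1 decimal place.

8.0 μg/mL

Over one 66-h interval, 66/25 ≈ 2.64 half-lives elapse, leaving f ≈ 0.1604 of each dose.
At steady state, accumulation factor R = 1/(1 − e^(−kτ)) ≈ 1.1910.
Each bolus raises the concentration by D/Vd = 1681/250 ≈ 6.724 μg/mL.
Steady-state peak Cmax,ss = C₀·R ≈ 6.724 × 1.1910 ≈ 8.008 μg/mL.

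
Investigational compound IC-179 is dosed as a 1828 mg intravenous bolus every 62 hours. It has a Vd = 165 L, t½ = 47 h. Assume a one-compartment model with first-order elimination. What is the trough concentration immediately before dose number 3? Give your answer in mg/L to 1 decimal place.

f = (1/2)^(τ/t½) = (1/2)^(62/47) ≈ 0.4008.
C₀ = D/Vd = 1828/165 ≈ 11.079 mg/L.
Before the 3rd dose, 2 doses have been given. Superposition: Cmin = C₀·(f + f²).
≈ 11.079 × (0.4008 + 0.1606) ≈ 11.079 × 0.5614 ≈ 6.220 mg/L.

6.2 mg/L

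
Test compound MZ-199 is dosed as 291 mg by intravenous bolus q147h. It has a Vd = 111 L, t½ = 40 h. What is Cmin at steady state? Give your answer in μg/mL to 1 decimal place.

0.2 μg/mL

τ/t½ = 147/40 ≈ 3.675, so fraction remaining f = (1/2)^(147/40) ≈ 0.0783.
Each bolus raises the concentration by D/Vd = 291/111 ≈ 2.622 μg/mL.
Steady-state trough Cmin,ss = C₀·f/(1−f) ≈ 2.622 × 0.0783/0.9217 ≈ 0.223 μg/mL.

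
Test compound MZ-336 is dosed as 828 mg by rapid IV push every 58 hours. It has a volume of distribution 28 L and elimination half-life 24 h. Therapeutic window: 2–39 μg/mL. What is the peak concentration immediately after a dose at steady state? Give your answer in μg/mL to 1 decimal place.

Over one 58-h interval, 58/24 ≈ 2.4167 half-lives elapse, leaving f ≈ 0.1873 of each dose.
At steady state, accumulation factor R = 1/(1 − e^(−kτ)) ≈ 1.2305.
Each bolus raises the concentration by D/Vd = 828/28 ≈ 29.571 μg/mL.
Cmax,ss = C₀/(1 − f) ≈ 29.571/0.8127 ≈ 36.386 μg/mL.
Peak 36.4 μg/mL vs MTC 39 μg/mL: below toxic threshold.

36.4 μg/mL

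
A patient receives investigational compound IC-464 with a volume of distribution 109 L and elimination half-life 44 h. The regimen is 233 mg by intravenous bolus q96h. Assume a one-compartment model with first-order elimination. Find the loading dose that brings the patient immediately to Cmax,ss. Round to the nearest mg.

f = (1/2)^(96/44) ≈ 0.220398; accumulation ratio R = 1/(1−f) ≈ 1.28271.
Loading dose to hit Cmax,ss on first dose: D_load = D_maint·R ≈ 233 × 1.28271 ≈ 298.87 mg.

299 mg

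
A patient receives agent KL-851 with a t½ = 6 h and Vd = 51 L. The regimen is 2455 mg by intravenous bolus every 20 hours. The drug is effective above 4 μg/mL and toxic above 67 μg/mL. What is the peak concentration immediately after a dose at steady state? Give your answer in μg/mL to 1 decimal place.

k = ln2/t½ = ln2/6 ≈ 0.115525 h⁻¹; fraction remaining f = e^(−kτ) = e^(−0.115525×20) ≈ 0.0992.
Accumulation ratio R = 1/(1 − f) ≈ 1/0.9008 ≈ 1.1101.
Each bolus raises the concentration by D/Vd = 2455/51 ≈ 48.137 μg/mL.
Cmax,ss = C₀/(1 − f) ≈ 48.137/0.9008 ≈ 53.438 μg/mL.
Peak 53.4 μg/mL vs MTC 67 μg/mL: below toxic threshold.

53.4 μg/mL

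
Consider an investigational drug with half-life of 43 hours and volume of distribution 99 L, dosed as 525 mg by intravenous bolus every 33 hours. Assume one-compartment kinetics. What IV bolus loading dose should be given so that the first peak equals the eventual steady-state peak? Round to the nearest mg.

f = (1/2)^(33/43) ≈ 0.587458; accumulation ratio R = 1/(1−f) ≈ 2.42400.
Loading dose to hit Cmax,ss on first dose: D_load = D_maint·R ≈ 525 × 2.42400 ≈ 1272.60 mg.

1273 mg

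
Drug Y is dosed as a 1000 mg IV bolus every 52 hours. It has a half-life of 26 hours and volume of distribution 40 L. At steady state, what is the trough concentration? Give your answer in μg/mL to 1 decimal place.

8.3 μg/mL

The dosing interval is 2 half-lives, so f = 2^(−2) = 0.25.
At steady state, R = 1/(1 − 0.25) = 4/3.
Single-dose peak C₀ = D/Vd = 1000/40 = 25 μg/mL.
Steady-state peak Cmax,ss = C₀·R = 25 × 4/3 ≈ 33.333 μg/mL.
Steady-state trough Cmin,ss = Cmax,ss·f ≈ 33.333 × 0.25 ≈ 8.333 μg/mL.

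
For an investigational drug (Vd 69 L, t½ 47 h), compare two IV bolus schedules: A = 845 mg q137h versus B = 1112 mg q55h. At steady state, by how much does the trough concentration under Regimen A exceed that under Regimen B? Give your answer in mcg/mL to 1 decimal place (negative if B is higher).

-11.0 mcg/mL

Regimen A: f = (1/2)^(137/47) ≈ 0.1326; Cmin,ss = (845/69)·f/(1−f) ≈ 1.872 mcg/mL.
Regimen B: f = (1/2)^(55/47) ≈ 0.4444; Cmin,ss = (1112/69)·f/(1−f) ≈ 12.890 mcg/mL.
Difference ≈ 1.872 − 12.890 ≈ -11.018 mcg/mL.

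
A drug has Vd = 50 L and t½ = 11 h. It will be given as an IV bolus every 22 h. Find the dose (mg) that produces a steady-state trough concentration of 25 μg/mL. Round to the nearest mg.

3750 mg

τ/t½ = 22/11 ≈ 2, so f = (1/2)^(22/11) ≈ 0.250000.
Cmin,ss = (D/Vd)·f/(1−f), so D = Cmin,ss·Vd·(1−f)/f.
D = 25 × 50 × (1−f)/f ≈ 25 × 50 × 3.00000 ≈ 3750.00 mg.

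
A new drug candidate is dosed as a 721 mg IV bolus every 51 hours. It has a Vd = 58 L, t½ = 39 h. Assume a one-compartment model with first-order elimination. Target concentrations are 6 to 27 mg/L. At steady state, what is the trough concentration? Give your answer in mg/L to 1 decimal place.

8.4 mg/L

τ/t½ = 51/39 ≈ 1.3077, so fraction remaining f = (1/2)^(51/39) ≈ 0.4040.
Each bolus raises the concentration by D/Vd = 721/58 ≈ 12.431 mg/L.
Steady-state trough Cmin,ss = C₀·f/(1−f) ≈ 12.431 × 0.4040/0.5960 ≈ 8.426 mg/L.
Trough 8.4 mg/L vs MEC 6 mg/L: adequate.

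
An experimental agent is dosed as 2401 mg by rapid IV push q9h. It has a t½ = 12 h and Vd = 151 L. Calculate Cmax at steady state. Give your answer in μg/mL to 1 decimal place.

39.2 μg/mL

Over one 9-h interval, 9/12 ≈ 0.75 half-lives elapse, leaving f ≈ 0.5946 of each dose.
Accumulation ratio R = 1/(1 − f) ≈ 1/0.4054 ≈ 2.4667.
Each bolus raises the concentration by D/Vd = 2401/151 ≈ 15.901 μg/mL.
Cmax,ss = C₀/(1 − f) ≈ 15.901/0.4054 ≈ 39.223 μg/mL.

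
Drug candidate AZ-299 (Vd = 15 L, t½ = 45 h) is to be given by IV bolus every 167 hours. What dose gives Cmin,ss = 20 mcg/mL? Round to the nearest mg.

τ/t½ = 167/45 ≈ 3.7111, so f = (1/2)^(167/45) ≈ 0.076356.
Cmin,ss = (D/Vd)·f/(1−f), so D = Cmin,ss·Vd·(1−f)/f.
D = 20 × 15 × (1−f)/f ≈ 20 × 15 × 12.09655 ≈ 3628.97 mg.

3629 mg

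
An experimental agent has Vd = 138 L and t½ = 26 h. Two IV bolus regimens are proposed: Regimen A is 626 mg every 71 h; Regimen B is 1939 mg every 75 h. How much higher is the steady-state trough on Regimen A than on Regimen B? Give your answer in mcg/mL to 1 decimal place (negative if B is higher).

-1.4 mcg/mL

Regimen A: f = (1/2)^(71/26) ≈ 0.1506; Cmin,ss = (626/138)·f/(1−f) ≈ 0.804 mcg/mL.
Regimen B: f = (1/2)^(75/26) ≈ 0.1354; Cmin,ss = (1939/138)·f/(1−f) ≈ 2.200 mcg/mL.
Difference ≈ 0.804 − 2.200 ≈ -1.396 mcg/mL.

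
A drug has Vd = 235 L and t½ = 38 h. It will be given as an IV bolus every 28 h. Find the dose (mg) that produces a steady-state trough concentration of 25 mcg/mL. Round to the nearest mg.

τ/t½ = 28/38 ≈ 0.73684, so f = (1/2)^(28/38) ≈ 0.600051.
Cmin,ss = (D/Vd)·f/(1−f), so D = Cmin,ss·Vd·(1−f)/f.
D = 25 × 235 × (1−f)/f ≈ 25 × 235 × 0.66653 ≈ 3915.86 mg.

3916 mg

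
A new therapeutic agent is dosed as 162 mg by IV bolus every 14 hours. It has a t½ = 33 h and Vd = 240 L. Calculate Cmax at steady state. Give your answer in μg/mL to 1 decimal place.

k = ln2/t½ = ln2/33 ≈ 0.021004 h⁻¹; fraction remaining f = e^(−kτ) = e^(−0.021004×14) ≈ 0.7452.
Accumulation ratio R = 1/(1 − f) ≈ 1/0.2548 ≈ 3.9246.
Each bolus raises the concentration by D/Vd = 162/240 ≈ 0.675 μg/mL.
Steady-state peak Cmax,ss = C₀·R ≈ 0.675 × 3.9246 ≈ 2.649 μg/mL.

2.6 μg/mL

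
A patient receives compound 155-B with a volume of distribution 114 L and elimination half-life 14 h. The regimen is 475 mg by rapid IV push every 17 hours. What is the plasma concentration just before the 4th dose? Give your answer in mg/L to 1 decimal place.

f = (1/2)^(τ/t½) = (1/2)^(17/14) ≈ 0.4310.
C₀ = D/Vd = 475/114 ≈ 4.167 mg/L.
Before the 4th dose, 3 doses have been given. Superposition: Cmin = C₀·(f + f² + … + f^3).
≈ 4.167 × (0.4310 + 0.1858 + 0.0801) ≈ 4.167 × 0.6969 ≈ 2.904 mg/L.

2.9 mg/L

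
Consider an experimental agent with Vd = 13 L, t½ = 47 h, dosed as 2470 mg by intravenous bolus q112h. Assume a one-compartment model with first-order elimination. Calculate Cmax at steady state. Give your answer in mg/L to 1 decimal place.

k = ln2/t½ = ln2/47 ≈ 0.014748 h⁻¹; fraction remaining f = e^(−kτ) = e^(−0.014748×112) ≈ 0.1917.
Accumulation ratio R = 1/(1 − f) ≈ 1/0.8083 ≈ 1.2372.
Single-dose peak C₀ = D/Vd = 2470/13 ≈ 190.000 mg/L.
Cmax,ss = C₀/(1 − f) ≈ 190.000/0.8083 ≈ 235.061 mg/L.

235.1 mg/L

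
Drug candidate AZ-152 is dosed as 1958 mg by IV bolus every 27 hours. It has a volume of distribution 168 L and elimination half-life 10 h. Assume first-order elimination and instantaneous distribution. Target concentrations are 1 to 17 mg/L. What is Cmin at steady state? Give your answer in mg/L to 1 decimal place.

k = ln2/t½ = ln2/10 ≈ 0.069315 h⁻¹; fraction remaining f = e^(−kτ) = e^(−0.069315×27) ≈ 0.1539.
At steady state, accumulation factor R = 1/(1 − e^(−kτ)) ≈ 1.1819.
Single-dose peak C₀ = D/Vd = 1958/168 ≈ 11.655 mg/L.
Steady-state peak Cmax,ss = C₀·R ≈ 11.655 × 1.1819 ≈ 13.775 mg/L.
One interval later, Cmin,ss = Cmax,ss·e^(−kτ) ≈ 13.775 × 0.1539 ≈ 2.120 mg/L.
Trough 2.1 mg/L vs MEC 1 mg/L: adequate.

2.1 mg/L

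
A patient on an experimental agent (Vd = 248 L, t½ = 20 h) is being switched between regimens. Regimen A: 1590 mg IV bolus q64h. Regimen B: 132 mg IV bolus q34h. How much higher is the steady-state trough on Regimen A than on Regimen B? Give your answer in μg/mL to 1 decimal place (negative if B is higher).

Regimen A: f = (1/2)^(64/20) ≈ 0.1088; Cmin,ss = (1590/248)·f/(1−f) ≈ 0.783 μg/mL.
Regimen B: f = (1/2)^(34/20) ≈ 0.3078; Cmin,ss = (132/248)·f/(1−f) ≈ 0.237 μg/mL.
Difference ≈ 0.783 − 0.237 ≈ 0.546 μg/mL.

0.5 μg/mL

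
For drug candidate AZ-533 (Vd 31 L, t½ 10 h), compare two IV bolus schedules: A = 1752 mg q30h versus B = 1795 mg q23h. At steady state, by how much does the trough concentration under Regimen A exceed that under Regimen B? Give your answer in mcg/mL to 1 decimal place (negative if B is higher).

Regimen A: f = (1/2)^(30/10) ≈ 0.1250; Cmin,ss = (1752/31)·f/(1−f) ≈ 8.074 mcg/mL.
Regimen B: f = (1/2)^(23/10) ≈ 0.2031; Cmin,ss = (1795/31)·f/(1−f) ≈ 14.757 mcg/mL.
Difference ≈ 8.074 − 14.757 ≈ -6.683 mcg/mL.

-6.7 mcg/mL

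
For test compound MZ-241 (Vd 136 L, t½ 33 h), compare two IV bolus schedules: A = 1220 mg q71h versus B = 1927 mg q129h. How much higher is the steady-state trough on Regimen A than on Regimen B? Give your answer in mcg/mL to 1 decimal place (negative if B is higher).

Regimen A: f = (1/2)^(71/33) ≈ 0.2251; Cmin,ss = (1220/136)·f/(1−f) ≈ 2.606 mcg/mL.
Regimen B: f = (1/2)^(129/33) ≈ 0.0666; Cmin,ss = (1927/136)·f/(1−f) ≈ 1.011 mcg/mL.
Difference ≈ 2.606 − 1.011 ≈ 1.595 mcg/mL.

1.6 mcg/mL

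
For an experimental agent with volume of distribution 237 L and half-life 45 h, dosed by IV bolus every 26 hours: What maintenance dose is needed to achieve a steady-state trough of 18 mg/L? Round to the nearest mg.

τ/t½ = 26/45 ≈ 0.57778, so f = (1/2)^(26/45) ≈ 0.669995.
Cmin,ss = (D/Vd)·f/(1−f), so D = Cmin,ss·Vd·(1−f)/f.
D = 18 × 237 × (1−f)/f ≈ 18 × 237 × 0.49255 ≈ 2101.22 mg.

2101 mg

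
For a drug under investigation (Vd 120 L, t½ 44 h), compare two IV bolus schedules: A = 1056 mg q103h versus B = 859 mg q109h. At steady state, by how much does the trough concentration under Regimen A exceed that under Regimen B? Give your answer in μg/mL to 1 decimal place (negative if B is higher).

0.6 μg/mL

Regimen A: f = (1/2)^(103/44) ≈ 0.1974; Cmin,ss = (1056/120)·f/(1−f) ≈ 2.164 μg/mL.
Regimen B: f = (1/2)^(109/44) ≈ 0.1796; Cmin,ss = (859/120)·f/(1−f) ≈ 1.567 μg/mL.
Difference ≈ 2.164 − 1.567 ≈ 0.597 μg/mL.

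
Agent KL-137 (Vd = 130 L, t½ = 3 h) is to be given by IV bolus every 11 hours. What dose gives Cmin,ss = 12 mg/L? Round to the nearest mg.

τ/t½ = 11/3 ≈ 3.6667, so f = (1/2)^(11/3) ≈ 0.078745.
Cmin,ss = (D/Vd)·f/(1−f), so D = Cmin,ss·Vd·(1−f)/f.
D = 12 × 130 × (1−f)/f ≈ 12 × 130 × 11.69922 ≈ 18250.78 mg.

18251 mg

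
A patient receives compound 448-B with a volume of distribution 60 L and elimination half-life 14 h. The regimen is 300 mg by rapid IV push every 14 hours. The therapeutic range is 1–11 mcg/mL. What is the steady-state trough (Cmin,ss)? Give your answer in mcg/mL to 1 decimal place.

5.0 mcg/mL

The dosing interval is 1 half-life, so f = 2^(−1) = 0.5.
At steady state, R = 1/(1 − 0.5) = 2/1.
Single-dose peak C₀ = D/Vd = 300/60 = 5 mcg/mL.
Steady-state peak Cmax,ss = C₀·R = 5 × 2/1 ≈ 10.000 mcg/mL.
Steady-state trough Cmin,ss = Cmax,ss·f ≈ 10.000 × 0.5 ≈ 5.000 mcg/mL.
Trough 5.0 mcg/mL vs MEC 1 mcg/mL: adequate.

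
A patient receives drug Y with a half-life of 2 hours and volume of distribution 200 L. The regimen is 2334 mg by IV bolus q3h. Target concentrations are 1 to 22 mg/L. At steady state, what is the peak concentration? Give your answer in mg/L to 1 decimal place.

18.1 mg/L

Over one 3-h interval, 3/2 ≈ 1.5 half-lives elapse, leaving f ≈ 0.3536 of each dose.
Accumulation ratio R = 1/(1 − f) ≈ 1/0.6464 ≈ 1.5470.
Single-dose peak C₀ = D/Vd = 2334/200 ≈ 11.670 mg/L.
Steady-state peak Cmax,ss = C₀·R ≈ 11.670 × 1.5470 ≈ 18.053 mg/L.
Peak 18.1 mg/L vs MTC 22 mg/L: below toxic threshold.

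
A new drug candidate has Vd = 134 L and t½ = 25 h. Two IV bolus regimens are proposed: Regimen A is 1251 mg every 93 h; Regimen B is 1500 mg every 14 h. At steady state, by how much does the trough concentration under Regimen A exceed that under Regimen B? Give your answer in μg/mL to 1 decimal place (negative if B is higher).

-22.8 μg/mL

Regimen A: f = (1/2)^(93/25) ≈ 0.0759; Cmin,ss = (1251/134)·f/(1−f) ≈ 0.767 μg/mL.
Regimen B: f = (1/2)^(14/25) ≈ 0.6783; Cmin,ss = (1500/134)·f/(1−f) ≈ 23.602 μg/mL.
Difference ≈ 0.767 − 23.602 ≈ -22.835 μg/mL.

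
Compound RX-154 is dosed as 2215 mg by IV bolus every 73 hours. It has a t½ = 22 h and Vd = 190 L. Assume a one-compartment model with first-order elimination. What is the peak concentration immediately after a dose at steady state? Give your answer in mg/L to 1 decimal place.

k = ln2/t½ = ln2/22 ≈ 0.031507 h⁻¹; fraction remaining f = e^(−kτ) = e^(−0.031507×73) ≈ 0.1003.
Accumulation ratio R = 1/(1 − f) ≈ 1/0.8997 ≈ 1.1115.
Single-dose peak C₀ = D/Vd = 2215/190 ≈ 11.658 mg/L.
Steady-state peak Cmax,ss = C₀·R ≈ 11.658 × 1.1115 ≈ 12.958 mg/L.

13.0 mg/L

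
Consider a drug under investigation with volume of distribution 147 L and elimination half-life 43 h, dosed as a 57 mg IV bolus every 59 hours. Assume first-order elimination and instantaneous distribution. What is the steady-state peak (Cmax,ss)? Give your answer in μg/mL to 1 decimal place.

0.6 μg/mL

τ/t½ = 59/43 ≈ 1.3721, so fraction remaining f = (1/2)^(59/43) ≈ 0.3863.
At steady state, accumulation factor R = 1/(1 − e^(−kτ)) ≈ 1.6295.
Each bolus raises the concentration by D/Vd = 57/147 ≈ 0.388 μg/mL.
Steady-state peak Cmax,ss = C₀·R ≈ 0.388 × 1.6295 ≈ 0.632 μg/mL.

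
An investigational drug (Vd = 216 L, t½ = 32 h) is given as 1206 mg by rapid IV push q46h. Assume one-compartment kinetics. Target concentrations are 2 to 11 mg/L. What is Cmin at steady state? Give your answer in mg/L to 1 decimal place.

τ/t½ = 46/32 ≈ 1.4375, so fraction remaining f = (1/2)^(46/32) ≈ 0.3692.
Each bolus raises the concentration by D/Vd = 1206/216 ≈ 5.583 mg/L.
Steady-state trough Cmin,ss = C₀·f/(1−f) ≈ 5.583 × 0.3692/0.6308 ≈ 3.268 mg/L.
Trough 3.3 mg/L vs MEC 2 mg/L: adequate.

3.3 mg/L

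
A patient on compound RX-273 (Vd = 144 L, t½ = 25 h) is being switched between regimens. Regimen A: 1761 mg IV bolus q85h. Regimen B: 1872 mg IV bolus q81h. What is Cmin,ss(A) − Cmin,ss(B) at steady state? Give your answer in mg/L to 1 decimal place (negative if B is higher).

Regimen A: f = (1/2)^(85/25) ≈ 0.0947; Cmin,ss = (1761/144)·f/(1−f) ≈ 1.279 mg/L.
Regimen B: f = (1/2)^(81/25) ≈ 0.1058; Cmin,ss = (1872/144)·f/(1−f) ≈ 1.538 mg/L.
Difference ≈ 1.279 − 1.538 ≈ -0.259 mg/L.

-0.3 mg/L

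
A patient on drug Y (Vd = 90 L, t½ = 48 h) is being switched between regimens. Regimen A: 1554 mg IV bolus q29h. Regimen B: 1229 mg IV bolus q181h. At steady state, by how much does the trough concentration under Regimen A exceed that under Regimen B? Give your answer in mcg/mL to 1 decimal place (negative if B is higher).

Regimen A: f = (1/2)^(29/48) ≈ 0.6579; Cmin,ss = (1554/90)·f/(1−f) ≈ 33.206 mcg/mL.
Regimen B: f = (1/2)^(181/48) ≈ 0.0733; Cmin,ss = (1229/90)·f/(1−f) ≈ 1.080 mcg/mL.
Difference ≈ 33.206 − 1.080 ≈ 32.126 mcg/mL.

32.1 mcg/mL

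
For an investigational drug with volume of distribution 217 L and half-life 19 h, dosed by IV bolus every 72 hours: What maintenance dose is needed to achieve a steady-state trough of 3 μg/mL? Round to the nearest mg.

τ/t½ = 72/19 ≈ 3.7895, so f = (1/2)^(72/19) ≈ 0.072319.
Cmin,ss = (D/Vd)·f/(1−f), so D = Cmin,ss·Vd·(1−f)/f.
D = 3 × 217 × (1−f)/f ≈ 3 × 217 × 12.82762 ≈ 8350.78 mg.

8351 mg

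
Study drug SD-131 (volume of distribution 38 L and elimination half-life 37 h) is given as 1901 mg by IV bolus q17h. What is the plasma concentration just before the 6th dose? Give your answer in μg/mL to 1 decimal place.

106.3 μg/mL

f = (1/2)^(τ/t½) = (1/2)^(17/37) ≈ 0.7273.
C₀ = D/Vd = 1901/38 ≈ 50.026 μg/mL.
Before the 6th dose, 5 doses have been given. Superposition: Cmin = C₀·(f + f² + … + f^5).
≈ 50.026 × (0.7273 + 0.5290 + 0.3847 + 0.2798 + 0.2035) ≈ 50.026 × 2.1243 ≈ 106.270 μg/mL.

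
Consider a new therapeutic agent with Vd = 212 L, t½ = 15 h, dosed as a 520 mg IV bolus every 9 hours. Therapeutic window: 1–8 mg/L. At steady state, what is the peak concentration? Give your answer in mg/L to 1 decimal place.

Over one 9-h interval, 9/15 ≈ 0.6 half-lives elapse, leaving f ≈ 0.6598 of each dose.
At steady state, accumulation factor R = 1/(1 − e^(−kτ)) ≈ 2.9394.
Each bolus raises the concentration by D/Vd = 520/212 ≈ 2.453 mg/L.
Steady-state peak Cmax,ss = C₀·R ≈ 2.453 × 2.9394 ≈ 7.210 mg/L.
Peak 7.2 mg/L vs MTC 8 mg/L: below toxic threshold.

7.2 mg/L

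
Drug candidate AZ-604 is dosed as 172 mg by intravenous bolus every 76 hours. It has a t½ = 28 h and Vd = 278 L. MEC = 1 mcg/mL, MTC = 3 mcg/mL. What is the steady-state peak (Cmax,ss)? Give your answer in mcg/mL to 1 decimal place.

0.7 mcg/mL

Over one 76-h interval, 76/28 ≈ 2.7143 half-lives elapse, leaving f ≈ 0.1524 of each dose.
Accumulation ratio R = 1/(1 − f) ≈ 1/0.8476 ≈ 1.1798.
Each bolus raises the concentration by D/Vd = 172/278 ≈ 0.619 mcg/mL.
Steady-state peak Cmax,ss = C₀·R ≈ 0.619 × 1.1798 ≈ 0.730 mcg/mL.
Peak 0.7 mcg/mL vs MTC 3 mcg/mL: below toxic threshold.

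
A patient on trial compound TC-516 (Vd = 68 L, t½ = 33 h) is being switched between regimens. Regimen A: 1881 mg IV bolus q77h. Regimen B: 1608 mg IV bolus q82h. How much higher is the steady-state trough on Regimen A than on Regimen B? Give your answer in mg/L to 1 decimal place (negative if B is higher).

Regimen A: f = (1/2)^(77/33) ≈ 0.1984; Cmin,ss = (1881/68)·f/(1−f) ≈ 6.846 mg/L.
Regimen B: f = (1/2)^(82/33) ≈ 0.1786; Cmin,ss = (1608/68)·f/(1−f) ≈ 5.142 mg/L.
Difference ≈ 6.846 − 5.142 ≈ 1.704 mg/L.

1.7 mg/L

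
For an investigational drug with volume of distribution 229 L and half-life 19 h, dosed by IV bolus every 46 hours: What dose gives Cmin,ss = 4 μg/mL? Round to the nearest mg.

τ/t½ = 46/19 ≈ 2.4211, so f = (1/2)^(46/19) ≈ 0.186720.
Cmin,ss = (D/Vd)·f/(1−f), so D = Cmin,ss·Vd·(1−f)/f.
D = 4 × 229 × (1−f)/f ≈ 4 × 229 × 4.35561 ≈ 3989.74 mg.

3990 mg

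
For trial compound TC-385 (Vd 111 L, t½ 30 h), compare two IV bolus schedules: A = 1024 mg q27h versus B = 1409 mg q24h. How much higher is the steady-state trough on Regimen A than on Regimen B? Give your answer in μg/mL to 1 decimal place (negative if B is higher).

-6.5 μg/mL

Regimen A: f = (1/2)^(27/30) ≈ 0.5359; Cmin,ss = (1024/111)·f/(1−f) ≈ 10.652 μg/mL.
Regimen B: f = (1/2)^(24/30) ≈ 0.5743; Cmin,ss = (1409/111)·f/(1−f) ≈ 17.125 μg/mL.
Difference ≈ 10.652 − 17.125 ≈ -6.473 μg/mL.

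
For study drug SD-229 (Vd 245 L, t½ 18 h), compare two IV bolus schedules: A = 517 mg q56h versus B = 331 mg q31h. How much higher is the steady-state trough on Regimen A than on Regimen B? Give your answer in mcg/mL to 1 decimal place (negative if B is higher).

-0.3 mcg/mL

Regimen A: f = (1/2)^(56/18) ≈ 0.1157; Cmin,ss = (517/245)·f/(1−f) ≈ 0.276 mcg/mL.
Regimen B: f = (1/2)^(31/18) ≈ 0.3031; Cmin,ss = (331/245)·f/(1−f) ≈ 0.588 mcg/mL.
Difference ≈ 0.276 − 0.588 ≈ -0.312 mcg/mL.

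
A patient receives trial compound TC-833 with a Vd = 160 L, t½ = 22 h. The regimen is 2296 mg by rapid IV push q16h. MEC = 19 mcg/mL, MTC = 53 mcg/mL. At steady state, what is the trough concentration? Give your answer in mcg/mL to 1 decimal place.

k = ln2/t½ = ln2/22 ≈ 0.031507 h⁻¹; fraction remaining f = e^(−kτ) = e^(−0.031507×16) ≈ 0.6040.
Accumulation ratio R = 1/(1 − f) ≈ 1/0.3960 ≈ 2.5253.
Single-dose peak C₀ = D/Vd = 2296/160 ≈ 14.350 mcg/mL.
Steady-state peak Cmax,ss = C₀·R ≈ 14.350 × 2.5253 ≈ 36.238 mcg/mL.
Steady-state trough Cmin,ss = Cmax,ss·f ≈ 36.238 × 0.6040 ≈ 21.888 mcg/mL.
Trough 21.9 mcg/mL vs MEC 19 mcg/mL: adequate.

21.9 mcg/mL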